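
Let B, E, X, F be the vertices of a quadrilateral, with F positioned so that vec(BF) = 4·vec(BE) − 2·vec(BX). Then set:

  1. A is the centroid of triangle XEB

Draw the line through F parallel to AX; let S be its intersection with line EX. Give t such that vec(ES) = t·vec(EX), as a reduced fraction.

Set B = (0, 0), E = (1, 0), X = (0, 1), F = (4, -2); any affine frame gives the same invariant.
1. A is the centroid of triangle XEB ⇒ A = (1/3, 1/3)
through F parallel to AX: direction (-1/3, 2/3); meets EX at S = (5, -4)
S = E + t·(X−E) with t = -4

t = -4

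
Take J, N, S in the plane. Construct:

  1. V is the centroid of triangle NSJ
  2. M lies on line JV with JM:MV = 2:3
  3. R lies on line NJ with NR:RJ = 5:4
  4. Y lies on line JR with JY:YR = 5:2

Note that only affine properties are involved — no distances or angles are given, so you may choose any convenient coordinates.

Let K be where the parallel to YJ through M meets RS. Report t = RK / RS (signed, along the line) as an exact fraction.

Work in coordinates with J = (0, 0), N = (1, 0), S = (0, 1).
1. V is the centroid of triangle NSJ ⇒ V = (1/3, 1/3)
2. M lies on line JV with JM:MV = 2:3 ⇒ M = (2/15, 2/15)
3. R lies on line NJ with NR:RJ = 5:4 ⇒ R = (4/9, 0)
4. Y lies on line JR with JY:YR = 5:2 ⇒ Y = (20/63, 0)
through M parallel to YJ: direction (-20/63, 0); meets RS at K = (52/135, 2/15)
K = R + t·(S−R) with t = 2/15

t = 2/15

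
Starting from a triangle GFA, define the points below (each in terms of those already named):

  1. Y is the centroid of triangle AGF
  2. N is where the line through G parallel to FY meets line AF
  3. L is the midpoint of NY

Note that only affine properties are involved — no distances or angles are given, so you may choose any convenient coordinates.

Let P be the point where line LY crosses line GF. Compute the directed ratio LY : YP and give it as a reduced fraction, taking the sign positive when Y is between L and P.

Set G = (0, 0), F = (1, 0), A = (0, 1); any affine frame gives the same invariant.
1. Y is the centroid of triangle AGF ⇒ Y = (1/3, 1/3)
2. N is where the line through G parallel to FY meets line AF ⇒ N = (2, -1)
3. L is the midpoint of NY ⇒ L = (7/6, -1/3)
line LY meets GF at P = (3/4, 0)
Y = L + t·(P−L) with t = 2, so LY:YP = 2:-1

LY:YP = -2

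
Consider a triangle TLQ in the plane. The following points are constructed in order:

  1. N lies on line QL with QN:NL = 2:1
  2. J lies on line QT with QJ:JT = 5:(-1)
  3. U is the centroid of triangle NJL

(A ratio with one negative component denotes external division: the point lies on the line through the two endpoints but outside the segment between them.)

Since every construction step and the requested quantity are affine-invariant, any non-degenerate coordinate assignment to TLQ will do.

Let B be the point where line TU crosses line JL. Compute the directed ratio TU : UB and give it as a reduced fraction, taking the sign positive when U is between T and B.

Work in coordinates with T = (0, 0), L = (1, 0), Q = (0, 1).
1. N lies on line QL with QN:NL = 2:1 ⇒ N = (2/3, 1/3)
2. J lies on line QT with QJ:JT = 5:(-1) ⇒ J = (0, -1/4)
3. U is the centroid of triangle NJL ⇒ U = (5/9, 1/36)
line TU meets JL at B = (5/4, 1/16)
U = T + t·(B−T) with t = 4/9, so TU:UB = 4/9:5/9

TU:UB = 4/5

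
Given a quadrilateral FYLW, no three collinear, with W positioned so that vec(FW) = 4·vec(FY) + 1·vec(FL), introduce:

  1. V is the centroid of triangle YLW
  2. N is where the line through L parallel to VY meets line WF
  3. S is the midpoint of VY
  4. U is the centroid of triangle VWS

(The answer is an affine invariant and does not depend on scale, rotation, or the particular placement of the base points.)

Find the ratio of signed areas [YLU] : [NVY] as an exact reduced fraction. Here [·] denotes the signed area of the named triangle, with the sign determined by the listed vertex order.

[YLU]:[NVY] = 3/2

Assign F = (0, 0), Y = (1, 0), L = (0, 1), W = (4, 1) — the answer is frame-independent, so this choice is without loss of generality.
1. V is the centroid of triangle YLW ⇒ V = (5/3, 2/3)
2. N is where the line through L parallel to VY meets line WF ⇒ N = (-4/3, -1/3)
3. S is the midpoint of VY ⇒ S = (4/3, 1/3)
4. U is the centroid of triangle VWS ⇒ U = (7/3, 2/3)
2·[YLU] = -2, 2·[NVY] = -4/3
[YLU]:[NVY] = -2:-4/3 = 3/2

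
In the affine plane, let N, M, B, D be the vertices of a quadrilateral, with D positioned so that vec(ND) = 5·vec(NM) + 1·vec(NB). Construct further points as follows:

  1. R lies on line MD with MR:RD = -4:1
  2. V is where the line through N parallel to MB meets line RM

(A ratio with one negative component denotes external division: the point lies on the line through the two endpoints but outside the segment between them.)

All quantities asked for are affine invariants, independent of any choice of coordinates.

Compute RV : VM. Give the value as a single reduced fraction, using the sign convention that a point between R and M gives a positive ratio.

RV:VM = -23/3

Choose coordinates N = (0, 0), M = (1, 0), B = (0, 1), D = (5, 1).
1. R lies on line MD with MR:RD = -4:1 ⇒ R = (19/3, 4/3)
2. V is where the line through N parallel to MB meets line RM ⇒ V = (1/5, -1/5)
V = R + t·(M−R) with t = 23/20, so RV:VM = t:(1−t) = 23/20:-3/20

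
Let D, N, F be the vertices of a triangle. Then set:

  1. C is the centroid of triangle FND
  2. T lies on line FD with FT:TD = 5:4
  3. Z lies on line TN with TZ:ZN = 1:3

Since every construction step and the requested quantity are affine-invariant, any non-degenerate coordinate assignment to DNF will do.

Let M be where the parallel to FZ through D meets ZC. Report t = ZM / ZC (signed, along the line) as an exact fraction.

Work in coordinates with D = (0, 0), N = (1, 0), F = (0, 1).
1. C is the centroid of triangle FND ⇒ C = (1/3, 1/3)
2. T lies on line FD with FT:TD = 5:4 ⇒ T = (0, 4/9)
3. Z lies on line TN with TZ:ZN = 1:3 ⇒ Z = (1/4, 1/3)
through D parallel to FZ: direction (1/4, -2/3); meets ZC at M = (-1/8, 1/3)
M = Z + t·(C−Z) with t = -9/2

t = -9/2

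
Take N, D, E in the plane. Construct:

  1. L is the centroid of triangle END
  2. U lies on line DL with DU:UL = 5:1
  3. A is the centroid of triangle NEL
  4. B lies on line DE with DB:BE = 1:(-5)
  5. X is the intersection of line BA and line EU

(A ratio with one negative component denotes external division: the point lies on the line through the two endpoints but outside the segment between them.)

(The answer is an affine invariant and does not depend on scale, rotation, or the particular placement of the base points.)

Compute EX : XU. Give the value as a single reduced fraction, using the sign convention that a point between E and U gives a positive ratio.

EX:XU = -40/3

Work in coordinates with N = (0, 0), D = (1, 0), E = (0, 1).
1. L is the centroid of triangle END ⇒ L = (1/3, 1/3)
2. U lies on line DL with DU:UL = 5:1 ⇒ U = (4/9, 5/18)
3. A is the centroid of triangle NEL ⇒ A = (1/9, 4/9)
4. B lies on line DE with DB:BE = 1:(-5) ⇒ B = (5/4, -1/4)
5. X is the intersection of line BA and line EU ⇒ X = (160/333, 73/333)
X = E + t·(U−E) with t = 40/37, so EX:XU = t:(1−t) = 40/37:-3/37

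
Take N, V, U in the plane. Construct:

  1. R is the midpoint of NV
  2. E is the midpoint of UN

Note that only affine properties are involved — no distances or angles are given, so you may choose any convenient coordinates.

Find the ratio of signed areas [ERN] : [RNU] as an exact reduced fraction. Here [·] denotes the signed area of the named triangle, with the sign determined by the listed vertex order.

[ERN]:[RNU] = 1/2

Work in coordinates with N = (0, 0), V = (1, 0), U = (0, 1).
1. R is the midpoint of NV ⇒ R = (1/2, 0)
2. E is the midpoint of UN ⇒ E = (0, 1/2)
2·[ERN] = -1/4, 2·[RNU] = -1/2
[ERN]:[RNU] = -1/4:-1/2 = 1/2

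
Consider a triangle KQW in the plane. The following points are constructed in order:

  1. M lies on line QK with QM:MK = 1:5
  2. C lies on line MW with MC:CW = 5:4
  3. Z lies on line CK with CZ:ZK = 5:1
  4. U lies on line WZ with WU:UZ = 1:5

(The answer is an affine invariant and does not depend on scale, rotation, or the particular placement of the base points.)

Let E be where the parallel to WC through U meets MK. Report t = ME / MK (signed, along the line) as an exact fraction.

Work in coordinates with K = (0, 0), Q = (1, 0), W = (0, 1).
1. M lies on line QK with QM:MK = 1:5 ⇒ M = (5/6, 0)
2. C lies on line MW with MC:CW = 5:4 ⇒ C = (10/27, 5/9)
3. Z lies on line CK with CZ:ZK = 5:1 ⇒ Z = (5/81, 5/54)
4. U lies on line WZ with WU:UZ = 1:5 ⇒ U = (5/486, 275/324)
through U parallel to WC: direction (10/27, -4/9); meets MK at E = (155/216, 0)
E = M + t·(K−M) with t = 5/36

t = 5/36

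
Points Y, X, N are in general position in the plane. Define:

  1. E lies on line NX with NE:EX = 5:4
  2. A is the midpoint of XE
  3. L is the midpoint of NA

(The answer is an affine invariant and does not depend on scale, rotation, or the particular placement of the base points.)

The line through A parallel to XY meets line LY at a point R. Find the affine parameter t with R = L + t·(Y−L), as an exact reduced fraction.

Set Y = (0, 0), X = (1, 0), N = (0, 1); any affine frame gives the same invariant.
1. E lies on line NX with NE:EX = 5:4 ⇒ E = (5/9, 4/9)
2. A is the midpoint of XE ⇒ A = (7/9, 2/9)
3. L is the midpoint of NA ⇒ L = (7/18, 11/18)
through A parallel to XY: direction (-1, 0); meets LY at R = (14/99, 2/9)
R = L + t·(Y−L) with t = 7/11

t = 7/11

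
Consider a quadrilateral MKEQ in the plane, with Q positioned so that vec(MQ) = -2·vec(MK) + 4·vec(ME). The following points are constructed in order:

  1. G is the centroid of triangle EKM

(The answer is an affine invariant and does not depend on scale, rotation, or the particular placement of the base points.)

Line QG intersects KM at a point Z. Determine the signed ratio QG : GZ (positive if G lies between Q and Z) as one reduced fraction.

Work in coordinates with M = (0, 0), K = (1, 0), E = (0, 1), Q = (-2, 4).
1. G is the centroid of triangle EKM ⇒ G = (1/3, 1/3)
line QG meets KM at Z = (6/11, 0)
G = Q + t·(Z−Q) with t = 11/12, so QG:GZ = 11/12:1/12

QG:GZ = 11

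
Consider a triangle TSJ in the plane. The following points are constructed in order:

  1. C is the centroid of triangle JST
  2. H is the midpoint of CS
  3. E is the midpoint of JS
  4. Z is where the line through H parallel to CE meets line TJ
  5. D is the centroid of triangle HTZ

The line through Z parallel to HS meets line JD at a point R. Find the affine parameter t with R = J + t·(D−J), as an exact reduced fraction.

Assign T = (0, 0), S = (1, 0), J = (0, 1) — the answer is frame-independent, so this choice is without loss of generality.
1. C is the centroid of triangle JST ⇒ C = (1/3, 1/3)
2. H is the midpoint of CS ⇒ H = (2/3, 1/6)
3. E is the midpoint of JS ⇒ E = (1/2, 1/2)
4. Z is where the line through H parallel to CE meets line TJ ⇒ Z = (0, -1/2)
5. D is the centroid of triangle HTZ ⇒ D = (2/9, -1/9)
through Z parallel to HS: direction (1/3, -1/6); meets JD at R = (1/3, -2/3)
R = J + t·(D−J) with t = 3/2

t = 3/2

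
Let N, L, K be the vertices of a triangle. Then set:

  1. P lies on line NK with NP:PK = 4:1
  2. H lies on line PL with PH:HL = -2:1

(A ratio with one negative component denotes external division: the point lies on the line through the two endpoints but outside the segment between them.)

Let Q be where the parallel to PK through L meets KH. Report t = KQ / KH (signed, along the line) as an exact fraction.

Set N = (0, 0), L = (1, 0), K = (0, 1); any affine frame gives the same invariant.
1. P lies on line NK with NP:PK = 4:1 ⇒ P = (0, 4/5)
2. H lies on line PL with PH:HL = -2:1 ⇒ H = (2, -4/5)
through L parallel to PK: direction (0, 1/5); meets KH at Q = (1, 1/10)
Q = K + t·(H−K) with t = 1/2

t = 1/2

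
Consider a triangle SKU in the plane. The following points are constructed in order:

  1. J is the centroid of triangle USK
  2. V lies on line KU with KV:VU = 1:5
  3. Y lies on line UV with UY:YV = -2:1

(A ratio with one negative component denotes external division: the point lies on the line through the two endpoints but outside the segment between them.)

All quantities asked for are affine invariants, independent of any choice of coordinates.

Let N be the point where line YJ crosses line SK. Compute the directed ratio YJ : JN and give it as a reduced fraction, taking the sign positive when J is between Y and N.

YJ:JN = -3

Choose coordinates S = (0, 0), K = (1, 0), U = (0, 1).
1. J is the centroid of triangle USK ⇒ J = (1/3, 1/3)
2. V lies on line KU with KV:VU = 1:5 ⇒ V = (5/6, 1/6)
3. Y lies on line UV with UY:YV = -2:1 ⇒ Y = (5/3, -2/3)
line YJ meets SK at N = (7/9, 0)
J = Y + t·(N−Y) with t = 3/2, so YJ:JN = 3/2:-1/2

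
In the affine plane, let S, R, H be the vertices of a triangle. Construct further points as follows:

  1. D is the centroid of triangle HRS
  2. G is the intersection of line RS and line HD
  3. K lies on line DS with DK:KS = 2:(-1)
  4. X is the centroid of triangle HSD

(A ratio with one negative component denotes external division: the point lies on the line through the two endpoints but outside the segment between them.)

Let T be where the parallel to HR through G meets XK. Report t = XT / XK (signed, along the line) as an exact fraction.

t = 1/22

Work in coordinates with S = (0, 0), R = (1, 0), H = (0, 1).
1. D is the centroid of triangle HRS ⇒ D = (1/3, 1/3)
2. G is the intersection of line RS and line HD ⇒ G = (1/2, 0)
3. K lies on line DS with DK:KS = 2:(-1) ⇒ K = (-1/3, -1/3)
4. X is the centroid of triangle HSD ⇒ X = (1/9, 4/9)
through G parallel to HR: direction (1, -1); meets XK at T = (1/11, 9/22)
T = X + t·(K−X) with t = 1/22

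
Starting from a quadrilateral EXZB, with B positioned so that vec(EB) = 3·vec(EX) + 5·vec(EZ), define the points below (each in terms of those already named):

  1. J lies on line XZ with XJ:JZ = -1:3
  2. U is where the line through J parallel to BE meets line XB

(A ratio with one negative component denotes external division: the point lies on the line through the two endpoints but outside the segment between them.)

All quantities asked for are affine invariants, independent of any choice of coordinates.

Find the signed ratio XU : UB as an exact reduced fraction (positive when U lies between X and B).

Set E = (0, 0), X = (1, 0), Z = (0, 1), B = (3, 5); any affine frame gives the same invariant.
1. J lies on line XZ with XJ:JZ = -1:3 ⇒ J = (3/2, -1/2)
2. U is where the line through J parallel to BE meets line XB ⇒ U = (-3/5, -4)
U = X + t·(B−X) with t = -4/5, so XU:UB = t:(1−t) = -4/5:9/5

XU:UB = -4/9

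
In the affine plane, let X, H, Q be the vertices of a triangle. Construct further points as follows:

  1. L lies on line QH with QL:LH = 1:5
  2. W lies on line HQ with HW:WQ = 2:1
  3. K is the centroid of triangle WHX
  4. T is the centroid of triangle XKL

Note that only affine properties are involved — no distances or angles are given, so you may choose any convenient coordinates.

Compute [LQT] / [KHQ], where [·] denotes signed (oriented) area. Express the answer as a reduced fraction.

[LQT]:[KHQ] = 2/9

Work in coordinates with X = (0, 0), H = (1, 0), Q = (0, 1).
1. L lies on line QH with QL:LH = 1:5 ⇒ L = (1/6, 5/6)
2. W lies on line HQ with HW:WQ = 2:1 ⇒ W = (1/3, 2/3)
3. K is the centroid of triangle WHX ⇒ K = (4/9, 2/9)
4. T is the centroid of triangle XKL ⇒ T = (11/54, 19/54)
2·[LQT] = 2/27, 2·[KHQ] = 1/3
[LQT]:[KHQ] = 2/27:1/3 = 2/9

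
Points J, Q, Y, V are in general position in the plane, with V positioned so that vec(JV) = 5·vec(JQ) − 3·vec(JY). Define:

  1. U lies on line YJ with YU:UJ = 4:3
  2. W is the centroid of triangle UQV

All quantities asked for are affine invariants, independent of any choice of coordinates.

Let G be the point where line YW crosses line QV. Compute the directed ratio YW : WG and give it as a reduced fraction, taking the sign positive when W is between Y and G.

Set J = (0, 0), Q = (1, 0), Y = (0, 1), V = (5, -3); any affine frame gives the same invariant.
1. U lies on line YJ with YU:UJ = 4:3 ⇒ U = (0, 3/7)
2. W is the centroid of triangle UQV ⇒ W = (2, -6/7)
line YW meets QV at G = (7/5, -3/10)
W = Y + t·(G−Y) with t = 10/7, so YW:WG = 10/7:-3/7

YW:WG = -10/3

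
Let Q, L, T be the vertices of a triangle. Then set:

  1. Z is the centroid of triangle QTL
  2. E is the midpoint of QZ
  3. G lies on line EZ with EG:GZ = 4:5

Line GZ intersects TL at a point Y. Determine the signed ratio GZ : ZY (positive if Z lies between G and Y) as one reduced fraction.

GZ:ZY = 5/9

Set Q = (0, 0), L = (1, 0), T = (0, 1); any affine frame gives the same invariant.
1. Z is the centroid of triangle QTL ⇒ Z = (1/3, 1/3)
2. E is the midpoint of QZ ⇒ E = (1/6, 1/6)
3. G lies on line EZ with EG:GZ = 4:5 ⇒ G = (13/54, 13/54)
line GZ meets TL at Y = (1/2, 1/2)
Z = G + t·(Y−G) with t = 5/14, so GZ:ZY = 5/14:9/14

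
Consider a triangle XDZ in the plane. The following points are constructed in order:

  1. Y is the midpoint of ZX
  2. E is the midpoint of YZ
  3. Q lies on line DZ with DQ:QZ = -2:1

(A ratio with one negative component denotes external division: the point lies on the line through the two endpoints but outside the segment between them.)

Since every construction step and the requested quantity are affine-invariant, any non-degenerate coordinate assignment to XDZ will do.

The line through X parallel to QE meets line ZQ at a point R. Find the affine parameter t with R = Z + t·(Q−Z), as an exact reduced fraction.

t = 4

Choose coordinates X = (0, 0), D = (1, 0), Z = (0, 1).
1. Y is the midpoint of ZX ⇒ Y = (0, 1/2)
2. E is the midpoint of YZ ⇒ E = (0, 3/4)
3. Q lies on line DZ with DQ:QZ = -2:1 ⇒ Q = (-1, 2)
through X parallel to QE: direction (1, -5/4); meets ZQ at R = (-4, 5)
R = Z + t·(Q−Z) with t = 4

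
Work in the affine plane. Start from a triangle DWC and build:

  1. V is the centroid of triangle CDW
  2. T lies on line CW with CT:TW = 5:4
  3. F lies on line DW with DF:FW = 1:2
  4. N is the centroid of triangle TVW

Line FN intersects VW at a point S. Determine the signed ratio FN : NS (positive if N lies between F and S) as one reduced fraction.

Choose coordinates D = (0, 0), W = (1, 0), C = (0, 1).
1. V is the centroid of triangle CDW ⇒ V = (1/3, 1/3)
2. T lies on line CW with CT:TW = 5:4 ⇒ T = (5/9, 4/9)
3. F lies on line DW with DF:FW = 1:2 ⇒ F = (1/3, 0)
4. N is the centroid of triangle TVW ⇒ N = (17/27, 7/27)
line FN meets VW at S = (19/33, 7/33)
N = F + t·(S−F) with t = 11/9, so FN:NS = 11/9:-2/9

FN:NS = -11/2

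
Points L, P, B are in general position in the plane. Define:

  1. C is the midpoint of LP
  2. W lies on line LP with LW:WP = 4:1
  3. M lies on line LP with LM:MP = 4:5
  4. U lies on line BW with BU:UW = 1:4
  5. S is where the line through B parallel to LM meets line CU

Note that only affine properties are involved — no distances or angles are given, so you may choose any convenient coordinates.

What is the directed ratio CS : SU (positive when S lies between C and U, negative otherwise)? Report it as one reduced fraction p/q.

Assign L = (0, 0), P = (1, 0), B = (0, 1) — the answer is frame-independent, so this choice is without loss of generality.
1. C is the midpoint of LP ⇒ C = (1/2, 0)
2. W lies on line LP with LW:WP = 4:1 ⇒ W = (4/5, 0)
3. M lies on line LP with LM:MP = 4:5 ⇒ M = (4/9, 0)
4. U lies on line BW with BU:UW = 1:4 ⇒ U = (4/25, 4/5)
5. S is where the line through B parallel to LM meets line CU ⇒ S = (3/40, 1)
S = C + t·(U−C) with t = 5/4, so CS:SU = t:(1−t) = 5/4:-1/4

CS:SU = -5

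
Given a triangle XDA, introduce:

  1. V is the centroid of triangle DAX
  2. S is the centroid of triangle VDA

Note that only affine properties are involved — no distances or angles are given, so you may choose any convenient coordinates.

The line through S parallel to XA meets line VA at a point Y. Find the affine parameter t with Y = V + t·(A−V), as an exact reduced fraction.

t = -1/3

Assign X = (0, 0), D = (1, 0), A = (0, 1) — the answer is frame-independent, so this choice is without loss of generality.
1. V is the centroid of triangle DAX ⇒ V = (1/3, 1/3)
2. S is the centroid of triangle VDA ⇒ S = (4/9, 4/9)
through S parallel to XA: direction (0, 1); meets VA at Y = (4/9, 1/9)
Y = V + t·(A−V) with t = -1/3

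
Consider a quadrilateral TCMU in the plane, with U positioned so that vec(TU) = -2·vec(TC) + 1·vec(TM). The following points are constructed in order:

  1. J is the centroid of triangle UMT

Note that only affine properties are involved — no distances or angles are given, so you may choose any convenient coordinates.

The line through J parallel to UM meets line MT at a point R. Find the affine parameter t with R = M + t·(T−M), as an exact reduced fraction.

t = 1/3

Work in coordinates with T = (0, 0), C = (1, 0), M = (0, 1), U = (-2, 1).
1. J is the centroid of triangle UMT ⇒ J = (-2/3, 2/3)
through J parallel to UM: direction (2, 0); meets MT at R = (0, 2/3)
R = M + t·(T−M) with t = 1/3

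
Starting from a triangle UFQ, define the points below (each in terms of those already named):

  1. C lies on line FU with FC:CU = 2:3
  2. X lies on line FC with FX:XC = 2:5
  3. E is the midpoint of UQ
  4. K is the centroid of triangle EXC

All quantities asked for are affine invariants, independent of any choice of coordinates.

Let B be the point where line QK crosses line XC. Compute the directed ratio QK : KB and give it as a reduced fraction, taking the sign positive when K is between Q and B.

Set U = (0, 0), F = (1, 0), Q = (0, 1); any affine frame gives the same invariant.
1. C lies on line FU with FC:CU = 2:3 ⇒ C = (3/5, 0)
2. X lies on line FC with FX:XC = 2:5 ⇒ X = (31/35, 0)
3. E is the midpoint of UQ ⇒ E = (0, 1/2)
4. K is the centroid of triangle EXC ⇒ K = (52/105, 1/6)
line QK meets XC at B = (104/175, 0)
K = Q + t·(B−Q) with t = 5/6, so QK:KB = 5/6:1/6

QK:KB = 5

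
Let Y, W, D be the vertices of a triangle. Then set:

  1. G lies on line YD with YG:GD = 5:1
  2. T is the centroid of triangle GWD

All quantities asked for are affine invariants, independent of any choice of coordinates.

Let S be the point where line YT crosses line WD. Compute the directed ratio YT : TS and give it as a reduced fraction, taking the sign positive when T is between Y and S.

YT:TS = 17

Work in coordinates with Y = (0, 0), W = (1, 0), D = (0, 1).
1. G lies on line YD with YG:GD = 5:1 ⇒ G = (0, 5/6)
2. T is the centroid of triangle GWD ⇒ T = (1/3, 11/18)
line YT meets WD at S = (6/17, 11/17)
T = Y + t·(S−Y) with t = 17/18, so YT:TS = 17/18:1/18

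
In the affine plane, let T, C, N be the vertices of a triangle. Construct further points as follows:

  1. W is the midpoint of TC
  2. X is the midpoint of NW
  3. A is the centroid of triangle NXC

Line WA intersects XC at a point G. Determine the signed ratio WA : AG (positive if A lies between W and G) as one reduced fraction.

Work in coordinates with T = (0, 0), C = (1, 0), N = (0, 1).
1. W is the midpoint of TC ⇒ W = (1/2, 0)
2. X is the midpoint of NW ⇒ X = (1/4, 1/2)
3. A is the centroid of triangle NXC ⇒ A = (5/12, 1/2)
line WA meets XC at G = (7/16, 3/8)
A = W + t·(G−W) with t = 4/3, so WA:AG = 4/3:-1/3

WA:AG = -4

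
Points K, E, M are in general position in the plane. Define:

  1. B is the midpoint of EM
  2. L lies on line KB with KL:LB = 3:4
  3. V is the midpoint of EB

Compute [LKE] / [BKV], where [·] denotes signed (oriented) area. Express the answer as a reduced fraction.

Choose coordinates K = (0, 0), E = (1, 0), M = (0, 1).
1. B is the midpoint of EM ⇒ B = (1/2, 1/2)
2. L lies on line KB with KL:LB = 3:4 ⇒ L = (3/14, 3/14)
3. V is the midpoint of EB ⇒ V = (3/4, 1/4)
2·[LKE] = 3/14, 2·[BKV] = 1/4
[LKE]:[BKV] = 3/14:1/4 = 6/7

[LKE]:[BKV] = 6/7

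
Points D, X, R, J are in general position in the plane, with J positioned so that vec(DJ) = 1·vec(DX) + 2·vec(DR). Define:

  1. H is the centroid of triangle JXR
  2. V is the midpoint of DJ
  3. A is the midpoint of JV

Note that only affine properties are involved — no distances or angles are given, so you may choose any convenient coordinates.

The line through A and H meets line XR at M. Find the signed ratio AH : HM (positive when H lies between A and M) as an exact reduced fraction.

AH:HM = 7/8

Set D = (0, 0), X = (1, 0), R = (0, 1), J = (1, 2); any affine frame gives the same invariant.
1. H is the centroid of triangle JXR ⇒ H = (2/3, 1)
2. V is the midpoint of DJ ⇒ V = (1/2, 1)
3. A is the midpoint of JV ⇒ A = (3/4, 3/2)
line AH meets XR at M = (4/7, 3/7)
H = A + t·(M−A) with t = 7/15, so AH:HM = 7/15:8/15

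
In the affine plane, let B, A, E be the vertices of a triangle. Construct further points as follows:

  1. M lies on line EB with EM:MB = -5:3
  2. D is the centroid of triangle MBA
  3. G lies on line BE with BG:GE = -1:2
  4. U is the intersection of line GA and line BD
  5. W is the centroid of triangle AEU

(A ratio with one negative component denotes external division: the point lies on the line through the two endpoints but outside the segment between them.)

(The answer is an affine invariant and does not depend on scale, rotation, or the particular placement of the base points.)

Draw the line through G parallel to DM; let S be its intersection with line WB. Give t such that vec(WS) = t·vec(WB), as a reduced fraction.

Set B = (0, 0), A = (1, 0), E = (0, 1); any affine frame gives the same invariant.
1. M lies on line EB with EM:MB = -5:3 ⇒ M = (0, -3/2)
2. D is the centroid of triangle MBA ⇒ D = (1/3, -1/2)
3. G lies on line BE with BG:GE = -1:2 ⇒ G = (0, -1)
4. U is the intersection of line GA and line BD ⇒ U = (2/5, -3/5)
5. W is the centroid of triangle AEU ⇒ W = (7/15, 2/15)
through G parallel to DM: direction (-1/3, -1); meets WB at S = (7/19, 2/19)
S = W + t·(B−W) with t = 4/19

t = 4/19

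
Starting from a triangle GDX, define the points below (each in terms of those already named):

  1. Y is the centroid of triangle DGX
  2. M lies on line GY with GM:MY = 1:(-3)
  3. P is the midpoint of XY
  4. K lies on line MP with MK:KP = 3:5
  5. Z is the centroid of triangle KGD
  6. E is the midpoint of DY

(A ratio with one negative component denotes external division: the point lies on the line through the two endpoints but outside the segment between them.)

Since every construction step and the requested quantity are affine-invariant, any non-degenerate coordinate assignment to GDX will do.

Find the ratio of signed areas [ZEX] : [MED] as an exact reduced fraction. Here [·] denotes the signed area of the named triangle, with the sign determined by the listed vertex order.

[ZEX]:[MED] = -53/36

Work in coordinates with G = (0, 0), D = (1, 0), X = (0, 1).
1. Y is the centroid of triangle DGX ⇒ Y = (1/3, 1/3)
2. M lies on line GY with GM:MY = 1:(-3) ⇒ M = (-1/6, -1/6)
3. P is the midpoint of XY ⇒ P = (1/6, 2/3)
4. K lies on line MP with MK:KP = 3:5 ⇒ K = (-1/24, 7/48)
5. Z is the centroid of triangle KGD ⇒ Z = (23/72, 7/144)
6. E is the midpoint of DY ⇒ E = (2/3, 1/6)
2·[ZEX] = 53/144, 2·[MED] = -1/4
[ZEX]:[MED] = 53/144:-1/4 = -53/36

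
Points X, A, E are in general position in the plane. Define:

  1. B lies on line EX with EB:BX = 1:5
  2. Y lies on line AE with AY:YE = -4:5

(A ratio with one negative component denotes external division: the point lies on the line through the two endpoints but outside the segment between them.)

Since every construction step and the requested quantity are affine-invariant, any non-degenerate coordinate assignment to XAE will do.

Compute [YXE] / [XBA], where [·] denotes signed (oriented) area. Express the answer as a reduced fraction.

Set X = (0, 0), A = (1, 0), E = (0, 1); any affine frame gives the same invariant.
1. B lies on line EX with EB:BX = 1:5 ⇒ B = (0, 5/6)
2. Y lies on line AE with AY:YE = -4:5 ⇒ Y = (5, -4)
2·[YXE] = -5, 2·[XBA] = -5/6
[YXE]:[XBA] = -5:-5/6 = 6

[YXE]:[XBA] = 6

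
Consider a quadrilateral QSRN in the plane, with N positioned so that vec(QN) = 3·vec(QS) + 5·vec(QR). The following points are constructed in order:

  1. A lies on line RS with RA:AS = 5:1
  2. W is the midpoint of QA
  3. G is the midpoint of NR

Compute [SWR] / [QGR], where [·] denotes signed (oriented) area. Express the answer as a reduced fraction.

Choose coordinates Q = (0, 0), S = (1, 0), R = (0, 1), N = (3, 5).
1. A lies on line RS with RA:AS = 5:1 ⇒ A = (5/6, 1/6)
2. W is the midpoint of QA ⇒ W = (5/12, 1/12)
3. G is the midpoint of NR ⇒ G = (3/2, 3)
2·[SWR] = -1/2, 2·[QGR] = 3/2
[SWR]:[QGR] = -1/2:3/2 = -1/3

[SWR]:[QGR] = -1/3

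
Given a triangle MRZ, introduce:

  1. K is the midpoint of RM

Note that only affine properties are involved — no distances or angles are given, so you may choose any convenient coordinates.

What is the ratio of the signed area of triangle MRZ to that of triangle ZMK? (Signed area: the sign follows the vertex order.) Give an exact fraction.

[MRZ]:[ZMK] = 2

Set M = (0, 0), R = (1, 0), Z = (0, 1); any affine frame gives the same invariant.
1. K is the midpoint of RM ⇒ K = (1/2, 0)
2·[MRZ] = 1, 2·[ZMK] = 1/2
[MRZ]:[ZMK] = 1:1/2 = 2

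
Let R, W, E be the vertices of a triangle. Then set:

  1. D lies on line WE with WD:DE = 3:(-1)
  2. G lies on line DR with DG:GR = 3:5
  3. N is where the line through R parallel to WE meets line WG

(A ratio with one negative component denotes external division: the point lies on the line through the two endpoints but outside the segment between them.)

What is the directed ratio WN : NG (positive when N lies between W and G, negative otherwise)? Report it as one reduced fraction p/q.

WN:NG = -8/5

Choose coordinates R = (0, 0), W = (1, 0), E = (0, 1).
1. D lies on line WE with WD:DE = 3:(-1) ⇒ D = (-1/2, 3/2)
2. G lies on line DR with DG:GR = 3:5 ⇒ G = (-5/16, 15/16)
3. N is where the line through R parallel to WE meets line WG ⇒ N = (-5/2, 5/2)
N = W + t·(G−W) with t = 8/3, so WN:NG = t:(1−t) = 8/3:-5/3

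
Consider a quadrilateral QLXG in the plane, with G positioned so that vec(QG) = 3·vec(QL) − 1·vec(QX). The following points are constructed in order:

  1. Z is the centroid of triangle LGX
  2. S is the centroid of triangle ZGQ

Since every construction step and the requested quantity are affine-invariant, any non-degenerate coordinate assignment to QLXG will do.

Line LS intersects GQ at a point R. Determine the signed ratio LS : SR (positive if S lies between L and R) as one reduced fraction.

LS:SR = 5/4

Work in coordinates with Q = (0, 0), L = (1, 0), X = (0, 1), G = (3, -1).
1. Z is the centroid of triangle LGX ⇒ Z = (4/3, 0)
2. S is the centroid of triangle ZGQ ⇒ S = (13/9, -1/3)
line LS meets GQ at R = (9/5, -3/5)
S = L + t·(R−L) with t = 5/9, so LS:SR = 5/9:4/9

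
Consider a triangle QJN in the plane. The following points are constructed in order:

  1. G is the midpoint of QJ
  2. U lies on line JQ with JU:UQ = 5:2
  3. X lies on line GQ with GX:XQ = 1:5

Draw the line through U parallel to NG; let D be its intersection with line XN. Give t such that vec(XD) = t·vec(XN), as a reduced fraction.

t = -11/7

Set Q = (0, 0), J = (1, 0), N = (0, 1); any affine frame gives the same invariant.
1. G is the midpoint of QJ ⇒ G = (1/2, 0)
2. U lies on line JQ with JU:UQ = 5:2 ⇒ U = (2/7, 0)
3. X lies on line GQ with GX:XQ = 1:5 ⇒ X = (5/12, 0)
through U parallel to NG: direction (1/2, -1); meets XN at D = (15/14, -11/7)
D = X + t·(N−X) with t = -11/7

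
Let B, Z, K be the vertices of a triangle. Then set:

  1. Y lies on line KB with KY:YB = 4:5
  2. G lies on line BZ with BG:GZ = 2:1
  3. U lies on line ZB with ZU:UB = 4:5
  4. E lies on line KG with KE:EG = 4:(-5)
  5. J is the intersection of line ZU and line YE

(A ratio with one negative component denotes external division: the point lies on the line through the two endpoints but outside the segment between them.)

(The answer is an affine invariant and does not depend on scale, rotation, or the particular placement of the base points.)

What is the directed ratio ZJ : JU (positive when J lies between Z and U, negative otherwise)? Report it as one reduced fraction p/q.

ZJ:JU = -3

Work in coordinates with B = (0, 0), Z = (1, 0), K = (0, 1).
1. Y lies on line KB with KY:YB = 4:5 ⇒ Y = (0, 5/9)
2. G lies on line BZ with BG:GZ = 2:1 ⇒ G = (2/3, 0)
3. U lies on line ZB with ZU:UB = 4:5 ⇒ U = (5/9, 0)
4. E lies on line KG with KE:EG = 4:(-5) ⇒ E = (-8/3, 5)
5. J is the intersection of line ZU and line YE ⇒ J = (1/3, 0)
J = Z + t·(U−Z) with t = 3/2, so ZJ:JU = t:(1−t) = 3/2:-1/2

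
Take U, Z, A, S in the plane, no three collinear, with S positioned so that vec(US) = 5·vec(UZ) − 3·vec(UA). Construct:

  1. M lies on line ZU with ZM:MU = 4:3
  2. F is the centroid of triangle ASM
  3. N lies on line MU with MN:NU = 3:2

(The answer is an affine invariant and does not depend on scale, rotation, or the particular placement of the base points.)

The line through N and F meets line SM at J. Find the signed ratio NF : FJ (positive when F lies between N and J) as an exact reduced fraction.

Assign U = (0, 0), Z = (1, 0), A = (0, 1), S = (5, -3) — the answer is frame-independent, so this choice is without loss of generality.
1. M lies on line ZU with ZM:MU = 4:3 ⇒ M = (3/7, 0)
2. F is the centroid of triangle ASM ⇒ F = (38/21, -2/3)
3. N lies on line MU with MN:NU = 3:2 ⇒ N = (6/35, 0)
line NF meets SM at J = (291/343, -27/98)
F = N + t·(J−N) with t = 196/81, so NF:FJ = 196/81:-115/81

NF:FJ = -196/115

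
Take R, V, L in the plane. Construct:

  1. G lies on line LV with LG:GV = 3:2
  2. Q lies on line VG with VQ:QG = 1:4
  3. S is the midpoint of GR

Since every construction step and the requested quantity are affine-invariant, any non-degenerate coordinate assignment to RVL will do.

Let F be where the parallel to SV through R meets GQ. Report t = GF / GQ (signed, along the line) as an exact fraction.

t = 5/2

Choose coordinates R = (0, 0), V = (1, 0), L = (0, 1).
1. G lies on line LV with LG:GV = 3:2 ⇒ G = (3/5, 2/5)
2. Q lies on line VG with VQ:QG = 1:4 ⇒ Q = (23/25, 2/25)
3. S is the midpoint of GR ⇒ S = (3/10, 1/5)
through R parallel to SV: direction (7/10, -1/5); meets GQ at F = (7/5, -2/5)
F = G + t·(Q−G) with t = 5/2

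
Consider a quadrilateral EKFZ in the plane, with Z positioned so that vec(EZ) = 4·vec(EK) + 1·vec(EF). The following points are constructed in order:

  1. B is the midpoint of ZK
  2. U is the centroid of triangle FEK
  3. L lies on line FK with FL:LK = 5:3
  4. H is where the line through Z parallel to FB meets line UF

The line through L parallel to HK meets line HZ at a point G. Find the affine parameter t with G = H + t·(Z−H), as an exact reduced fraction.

t = -3/128

Assign E = (0, 0), K = (1, 0), F = (0, 1), Z = (4, 1) — the answer is frame-independent, so this choice is without loss of generality.
1. B is the midpoint of ZK ⇒ B = (5/2, 1/2)
2. U is the centroid of triangle FEK ⇒ U = (1/3, 1/3)
3. L lies on line FK with FL:LK = 5:3 ⇒ L = (5/8, 3/8)
4. H is where the line through Z parallel to FB meets line UF ⇒ H = (-4/9, 17/9)
through L parallel to HK: direction (13/9, -17/9); meets HZ at G = (-79/144, 275/144)
G = H + t·(Z−H) with t = -3/128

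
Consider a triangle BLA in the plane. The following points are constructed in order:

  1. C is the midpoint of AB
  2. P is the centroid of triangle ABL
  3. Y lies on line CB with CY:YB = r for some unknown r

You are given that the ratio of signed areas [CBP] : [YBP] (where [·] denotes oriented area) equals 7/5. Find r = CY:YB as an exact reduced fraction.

Work in coordinates with B = (0, 0), L = (1, 0), A = (0, 1).
1. C is the midpoint of AB ⇒ C = (0, 1/2)
2. P is the centroid of triangle ABL ⇒ P = (1/3, 1/3)
3. With CY:YB = r, write λ = r/(r+1) so Y = C + λ·(B−C); Y is affine-linear in λ
Every point depending on Y is an affine combination of Y and λ-independent points, so each such coordinate is linear in λ; the λ² term in each signed area is a multiple of (B−C)×(B−C) = 0, so 2·[CBP] and 2·[YBP] are each linear in λ. Evaluating at λ=0 and λ=1:
  2·[CBP] = 1/6,   2·[YBP] = -1/6·λ + 1/6
So [CBP]:[YBP] = (1/6) / (-1/6·λ + 1/6). Setting this equal to 7/5:
  1/6 = 7/5·(-1/6·λ + 1/6)  ⇒  λ = 2/7
Then r = λ/(1−λ) = (2/7)/(5/7) = 2/5. Check: with r = 2/5, Y = (0, 5/14) and [CBP]:[YBP] = 7/5 as required.

r = 2/5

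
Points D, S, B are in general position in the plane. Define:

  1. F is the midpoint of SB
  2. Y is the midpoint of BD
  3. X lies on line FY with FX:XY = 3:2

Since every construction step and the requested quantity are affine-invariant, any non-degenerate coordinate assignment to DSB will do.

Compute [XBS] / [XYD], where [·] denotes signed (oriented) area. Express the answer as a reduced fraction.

Work in coordinates with D = (0, 0), S = (1, 0), B = (0, 1).
1. F is the midpoint of SB ⇒ F = (1/2, 1/2)
2. Y is the midpoint of BD ⇒ Y = (0, 1/2)
3. X lies on line FY with FX:XY = 3:2 ⇒ X = (1/5, 1/2)
2·[XBS] = -3/10, 2·[XYD] = 1/10
[XBS]:[XYD] = -3/10:1/10 = -3

[XBS]:[XYD] = -3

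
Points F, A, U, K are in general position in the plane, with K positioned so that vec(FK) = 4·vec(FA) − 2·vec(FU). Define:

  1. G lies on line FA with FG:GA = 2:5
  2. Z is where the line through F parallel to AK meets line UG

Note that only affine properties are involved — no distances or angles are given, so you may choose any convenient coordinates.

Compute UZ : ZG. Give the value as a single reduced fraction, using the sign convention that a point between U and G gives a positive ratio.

UZ:ZG = -21/4

Set F = (0, 0), A = (1, 0), U = (0, 1), K = (4, -2); any affine frame gives the same invariant.
1. G lies on line FA with FG:GA = 2:5 ⇒ G = (2/7, 0)
2. Z is where the line through F parallel to AK meets line UG ⇒ Z = (6/17, -4/17)
Z = U + t·(G−U) with t = 21/17, so UZ:ZG = t:(1−t) = 21/17:-4/17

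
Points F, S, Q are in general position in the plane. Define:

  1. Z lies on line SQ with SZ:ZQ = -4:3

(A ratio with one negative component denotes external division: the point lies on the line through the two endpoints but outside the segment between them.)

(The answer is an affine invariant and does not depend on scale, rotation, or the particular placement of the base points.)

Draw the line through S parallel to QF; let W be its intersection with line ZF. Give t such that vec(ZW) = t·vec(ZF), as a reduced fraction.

Choose coordinates F = (0, 0), S = (1, 0), Q = (0, 1).
1. Z lies on line SQ with SZ:ZQ = -4:3 ⇒ Z = (-3, 4)
through S parallel to QF: direction (0, -1); meets ZF at W = (1, -4/3)
W = Z + t·(F−Z) with t = 4/3

t = 4/3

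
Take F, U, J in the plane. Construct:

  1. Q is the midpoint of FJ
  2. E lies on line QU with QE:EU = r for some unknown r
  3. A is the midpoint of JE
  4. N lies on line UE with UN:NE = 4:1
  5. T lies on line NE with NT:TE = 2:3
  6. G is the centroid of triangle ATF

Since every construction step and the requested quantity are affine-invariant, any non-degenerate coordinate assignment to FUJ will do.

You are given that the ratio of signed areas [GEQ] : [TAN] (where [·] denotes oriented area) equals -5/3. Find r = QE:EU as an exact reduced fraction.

r = 2/5

Choose coordinates F = (0, 0), U = (1, 0), J = (0, 1).
1. Q is the midpoint of FJ ⇒ Q = (0, 1/2)
2. With QE:EU = r, write λ = r/(r+1) so E = Q + λ·(U−Q); E is affine-linear in λ
3. A is the midpoint of JE ⇒ A is an affine combination of earlier points and hence also affine-linear in λ
4. N lies on line UE with UN:NE = 4:1 ⇒ N is an affine combination of earlier points and hence also affine-linear in λ
5. T lies on line NE with NT:TE = 2:3 ⇒ T is an affine combination of earlier points and hence also affine-linear in λ
6. G is the centroid of triangle ATF ⇒ G is an affine combination of earlier points and hence also affine-linear in λ
Every point depending on E is an affine combination of E and λ-independent points, so each such coordinate is linear in λ; the λ² term in each signed area is a multiple of (U−Q)×(U−Q) = 0, so 2·[GEQ] and 2·[TAN] are each linear in λ. Evaluating at λ=0 and λ=1:
  2·[GEQ] = 1/12·λ,   2·[TAN] = 1/50·λ − 1/50
So [GEQ]:[TAN] = (1/12·λ) / (1/50·λ − 1/50). Setting this equal to -5/3:
  1/12·λ = -5/3·(1/50·λ − 1/50)  ⇒  λ = 2/7
Then r = λ/(1−λ) = (2/7)/(5/7) = 2/5. Check: with r = 2/5, E = (2/7, 5/14) and [GEQ]:[TAN] = -5/3 as required.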